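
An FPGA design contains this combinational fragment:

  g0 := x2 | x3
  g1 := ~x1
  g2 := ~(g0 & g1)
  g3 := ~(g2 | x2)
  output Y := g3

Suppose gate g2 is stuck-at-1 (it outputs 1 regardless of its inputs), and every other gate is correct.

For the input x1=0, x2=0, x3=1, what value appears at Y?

0

Propagate with g2 forced: g0=1, g1=1, g2=1 [stuck-at-1], g3=0.
So Y = 0. (Without the fault it would be 1.)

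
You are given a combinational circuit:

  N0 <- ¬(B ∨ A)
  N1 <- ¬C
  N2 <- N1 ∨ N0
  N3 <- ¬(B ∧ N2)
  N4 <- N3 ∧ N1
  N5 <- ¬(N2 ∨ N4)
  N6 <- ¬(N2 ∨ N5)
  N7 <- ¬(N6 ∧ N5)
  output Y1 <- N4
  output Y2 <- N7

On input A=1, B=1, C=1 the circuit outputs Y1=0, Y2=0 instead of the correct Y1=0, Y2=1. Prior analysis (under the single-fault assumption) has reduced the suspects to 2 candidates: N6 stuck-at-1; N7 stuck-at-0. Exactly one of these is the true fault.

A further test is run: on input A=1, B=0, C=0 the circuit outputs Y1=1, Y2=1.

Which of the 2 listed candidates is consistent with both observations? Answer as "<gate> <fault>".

N6 stuck-at-1

Evaluate each candidate on input A=1, B=0, C=0:
  N6 stuck-at-1: N0=0, N1=1, N2=1, N3=1, N4=1, N5=0, N6=1 [stuck-at-1], N7=1 → Y1=1, Y2=1 — matches
  N7 stuck-at-0: N0=0, N1=1, N2=1, N3=1, N4=1, N5=0, N6=0, N7=0 [stuck-at-0] → Y1=1, Y2=0 — eliminated
Only N6 stuck-at-1 reproduces the observed Y1=1, Y2=1.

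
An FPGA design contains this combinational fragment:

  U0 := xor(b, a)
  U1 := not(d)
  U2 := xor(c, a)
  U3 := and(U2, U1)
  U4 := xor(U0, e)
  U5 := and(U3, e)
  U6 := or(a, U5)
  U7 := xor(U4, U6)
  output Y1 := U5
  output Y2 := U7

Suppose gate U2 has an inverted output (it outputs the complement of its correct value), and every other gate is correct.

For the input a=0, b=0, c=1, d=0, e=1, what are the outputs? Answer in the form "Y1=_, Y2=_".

Propagate with U2 forced: U0=0, U1=1, U2=0 [inverted output], U3=0, U4=1, U5=0, U6=0, U7=1.
So the outputs are Y1=0, Y2=1. (Without the fault they would be Y1=1, Y2=0.)

Y1=0, Y2=1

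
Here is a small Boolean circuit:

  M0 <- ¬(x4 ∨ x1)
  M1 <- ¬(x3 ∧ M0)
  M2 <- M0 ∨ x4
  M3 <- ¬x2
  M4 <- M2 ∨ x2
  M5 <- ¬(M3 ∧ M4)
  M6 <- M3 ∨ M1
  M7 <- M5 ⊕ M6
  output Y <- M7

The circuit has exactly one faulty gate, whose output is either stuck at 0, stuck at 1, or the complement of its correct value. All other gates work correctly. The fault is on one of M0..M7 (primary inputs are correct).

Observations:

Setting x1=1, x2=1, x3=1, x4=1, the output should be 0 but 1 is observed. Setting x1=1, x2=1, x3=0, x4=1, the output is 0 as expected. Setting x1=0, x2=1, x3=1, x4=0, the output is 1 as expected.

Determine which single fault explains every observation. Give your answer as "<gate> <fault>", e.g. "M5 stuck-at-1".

Fault-free values for test 1 (x1=1, x2=1, x3=1, x4=1): M0=0, M1=1, M2=1, M3=0, M4=1, M5=1, M6=1, M7=0, giving Y=0. Observed 1.
Test 1: faults giving observed 1 are {M0 stuck-at-1, M0 inverted output, M1 stuck-at-0, M1 inverted output, M3 stuck-at-1, M3 inverted output, M5 stuck-at-0, M5 inverted output, M6 stuck-at-0, M6 inverted output, M7 stuck-at-1, M7 inverted output}.
Test 2 (x1=1, x2=1, x3=0, x4=1): fault-free M0=0, M1=1, M2=1, M3=0, M4=1, M5=1, M6=1, M7=0 → 0; observed 0. Eliminates M1 stuck-at-0, M1 inverted output, M3 stuck-at-1, M3 inverted output, M5 stuck-at-0, M5 inverted output, M6 stuck-at-0, M6 inverted output, M7 stuck-at-1, M7 inverted output.
Test 3 (x1=0, x2=1, x3=1, x4=0): fault-free M0=1, M1=0, M2=1, M3=0, M4=1, M5=1, M6=0, M7=1 → 1; observed 1. Eliminates M0 inverted output.
Only M0 stuck-at-1 is consistent with every test.

M0 stuck-at-1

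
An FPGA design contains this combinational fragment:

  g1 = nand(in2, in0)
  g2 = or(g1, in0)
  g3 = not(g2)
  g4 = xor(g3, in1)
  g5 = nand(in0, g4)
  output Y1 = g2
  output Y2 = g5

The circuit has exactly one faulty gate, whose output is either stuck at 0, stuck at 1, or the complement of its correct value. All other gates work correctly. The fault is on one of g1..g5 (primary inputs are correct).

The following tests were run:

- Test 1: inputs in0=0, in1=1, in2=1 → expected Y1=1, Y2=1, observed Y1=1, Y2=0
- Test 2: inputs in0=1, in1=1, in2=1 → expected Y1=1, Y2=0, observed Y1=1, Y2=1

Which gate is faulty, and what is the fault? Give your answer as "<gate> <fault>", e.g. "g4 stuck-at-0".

g5 inverted output

Fault-free values for test 1 (in0=0, in1=1, in2=1): g1=1, g2=1, g3=0, g4=1, g5=1, giving Y1=1, Y2=1. Observed Y1=1, Y2=0.
Test 1: faults giving observed Y1=1, Y2=0 are {g5 stuck-at-0, g5 inverted output}.
Test 2 (in0=1, in1=1, in2=1): fault-free g1=0, g2=1, g3=0, g4=1, g5=0 → Y1=1, Y2=0; observed Y1=1, Y2=1. Eliminates g5 stuck-at-0.
Only g5 inverted output is consistent with every test.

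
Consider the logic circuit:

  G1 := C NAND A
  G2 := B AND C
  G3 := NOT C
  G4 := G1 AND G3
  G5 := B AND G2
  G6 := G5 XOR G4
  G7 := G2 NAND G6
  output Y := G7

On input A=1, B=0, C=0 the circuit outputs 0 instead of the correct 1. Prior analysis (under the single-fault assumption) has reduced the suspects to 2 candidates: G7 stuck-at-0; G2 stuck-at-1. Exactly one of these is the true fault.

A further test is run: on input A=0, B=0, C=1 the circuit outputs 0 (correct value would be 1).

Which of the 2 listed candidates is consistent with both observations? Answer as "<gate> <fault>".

Evaluate each candidate on input A=0, B=0, C=1:
  G7 stuck-at-0: G1=1, G2=0, G3=0, G4=0, G5=0, G6=0, G7=0 [stuck-at-0] → 0 — matches
  G2 stuck-at-1: G1=1, G2=1 [stuck-at-1], G3=0, G4=0, G5=0, G6=0, G7=1 → 1 — eliminated
Only G7 stuck-at-0 reproduces the observed 0.

G7 stuck-at-0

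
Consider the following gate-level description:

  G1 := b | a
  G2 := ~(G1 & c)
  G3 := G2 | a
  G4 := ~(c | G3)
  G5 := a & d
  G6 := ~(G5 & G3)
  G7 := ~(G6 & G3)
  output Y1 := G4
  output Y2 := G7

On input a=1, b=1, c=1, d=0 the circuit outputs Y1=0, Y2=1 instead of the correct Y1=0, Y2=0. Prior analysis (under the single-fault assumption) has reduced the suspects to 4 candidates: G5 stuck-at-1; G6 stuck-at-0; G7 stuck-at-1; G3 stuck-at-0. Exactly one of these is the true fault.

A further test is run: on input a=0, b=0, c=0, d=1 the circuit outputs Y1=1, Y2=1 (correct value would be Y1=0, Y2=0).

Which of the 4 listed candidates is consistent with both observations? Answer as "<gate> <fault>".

G3 stuck-at-0

Evaluate each candidate on input a=0, b=0, c=0, d=1:
  G5 stuck-at-1: G1=0, G2=1, G3=1, G4=0, G5=1 [stuck-at-1], G6=0, G7=1 → Y1=0, Y2=1 — eliminated
  G6 stuck-at-0: G1=0, G2=1, G3=1, G4=0, G5=0, G6=0 [stuck-at-0], G7=1 → Y1=0, Y2=1 — eliminated
  G7 stuck-at-1: G1=0, G2=1, G3=1, G4=0, G5=0, G6=1, G7=1 [stuck-at-1] → Y1=0, Y2=1 — eliminated
  G3 stuck-at-0: G1=0, G2=1, G3=0 [stuck-at-0], G4=1, G5=0, G6=1, G7=1 → Y1=1, Y2=1 — matches
Only G3 stuck-at-0 reproduces the observed Y1=1, Y2=1.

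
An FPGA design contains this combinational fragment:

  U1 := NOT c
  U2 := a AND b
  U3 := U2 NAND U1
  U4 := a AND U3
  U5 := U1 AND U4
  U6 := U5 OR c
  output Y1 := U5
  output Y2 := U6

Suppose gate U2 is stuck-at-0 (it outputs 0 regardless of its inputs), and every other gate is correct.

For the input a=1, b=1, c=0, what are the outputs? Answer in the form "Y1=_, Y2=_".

Propagate with U2 forced: U1=1, U2=0 [stuck-at-0], U3=1, U4=1, U5=1, U6=1.
So the outputs are Y1=1, Y2=1. (Without the fault they would be Y1=0, Y2=0.)

Y1=1, Y2=1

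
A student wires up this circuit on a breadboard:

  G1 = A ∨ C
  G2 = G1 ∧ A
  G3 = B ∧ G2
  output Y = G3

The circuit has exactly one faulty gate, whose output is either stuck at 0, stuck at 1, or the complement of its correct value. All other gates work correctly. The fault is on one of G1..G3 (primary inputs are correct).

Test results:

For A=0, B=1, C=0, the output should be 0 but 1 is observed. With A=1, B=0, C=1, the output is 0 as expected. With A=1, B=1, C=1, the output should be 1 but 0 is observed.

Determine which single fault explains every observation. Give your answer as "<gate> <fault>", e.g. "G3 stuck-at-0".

Fault-free values for test 1 (A=0, B=1, C=0): G1=0, G2=0, G3=0, giving Y=0. Observed 1.
Test 1: faults giving observed 1 are {G2 stuck-at-1, G2 inverted output, G3 stuck-at-1, G3 inverted output}.
Test 2 (A=1, B=0, C=1): fault-free G1=1, G2=1, G3=0 → 0; observed 0. Eliminates G3 stuck-at-1, G3 inverted output.
Test 3 (A=1, B=1, C=1): fault-free G1=1, G2=1, G3=1 → 1; observed 0. Eliminates G2 stuck-at-1.
Only G2 inverted output is consistent with every test.

G2 inverted output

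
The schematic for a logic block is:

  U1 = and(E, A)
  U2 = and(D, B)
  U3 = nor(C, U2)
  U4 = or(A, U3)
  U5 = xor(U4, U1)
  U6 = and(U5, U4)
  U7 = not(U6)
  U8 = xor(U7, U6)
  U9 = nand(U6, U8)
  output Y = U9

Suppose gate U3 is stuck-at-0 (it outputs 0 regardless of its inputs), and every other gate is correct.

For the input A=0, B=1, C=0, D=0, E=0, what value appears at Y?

1

Propagate with U3 forced: U1=0, U2=0, U3=0 [stuck-at-0], U4=0, U5=0, U6=0, U7=1, U8=1, U9=1.
So Y = 1. (Without the fault it would be 0.)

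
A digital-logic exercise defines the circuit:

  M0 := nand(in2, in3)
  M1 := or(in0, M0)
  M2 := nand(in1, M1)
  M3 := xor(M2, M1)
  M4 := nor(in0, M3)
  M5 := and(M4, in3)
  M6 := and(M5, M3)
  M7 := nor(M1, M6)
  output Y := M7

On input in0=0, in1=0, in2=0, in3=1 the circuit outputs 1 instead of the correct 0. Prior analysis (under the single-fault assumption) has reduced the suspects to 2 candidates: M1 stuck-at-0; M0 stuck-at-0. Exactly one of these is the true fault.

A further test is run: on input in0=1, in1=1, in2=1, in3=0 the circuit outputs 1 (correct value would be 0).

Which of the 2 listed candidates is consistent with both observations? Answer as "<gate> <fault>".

M1 stuck-at-0

Evaluate each candidate on input in0=1, in1=1, in2=1, in3=0:
  M1 stuck-at-0: M0=1, M1=0 [stuck-at-0], M2=1, M3=1, M4=0, M5=0, M6=0, M7=1 → 1 — matches
  M0 stuck-at-0: M0=0 [stuck-at-0], M1=1, M2=0, M3=1, M4=0, M5=0, M6=0, M7=0 → 0 — eliminated
Only M1 stuck-at-0 reproduces the observed 1.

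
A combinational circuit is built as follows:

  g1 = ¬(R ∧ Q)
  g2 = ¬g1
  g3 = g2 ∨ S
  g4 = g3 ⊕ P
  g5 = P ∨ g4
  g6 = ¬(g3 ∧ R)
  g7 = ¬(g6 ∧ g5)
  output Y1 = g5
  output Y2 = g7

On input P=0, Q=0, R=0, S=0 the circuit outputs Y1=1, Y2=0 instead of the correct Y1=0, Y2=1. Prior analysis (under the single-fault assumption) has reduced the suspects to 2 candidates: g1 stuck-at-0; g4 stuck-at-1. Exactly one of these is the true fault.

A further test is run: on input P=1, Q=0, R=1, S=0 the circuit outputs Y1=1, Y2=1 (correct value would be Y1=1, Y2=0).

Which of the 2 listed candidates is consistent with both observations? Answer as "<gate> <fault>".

g1 stuck-at-0

Evaluate each candidate on input P=1, Q=0, R=1, S=0:
  g1 stuck-at-0: g1=0 [stuck-at-0], g2=1, g3=1, g4=0, g5=1, g6=0, g7=1 → Y1=1, Y2=1 — matches
  g4 stuck-at-1: g1=1, g2=0, g3=0, g4=1 [stuck-at-1], g5=1, g6=1, g7=0 → Y1=1, Y2=0 — eliminated
Only g1 stuck-at-0 reproduces the observed Y1=1, Y2=1.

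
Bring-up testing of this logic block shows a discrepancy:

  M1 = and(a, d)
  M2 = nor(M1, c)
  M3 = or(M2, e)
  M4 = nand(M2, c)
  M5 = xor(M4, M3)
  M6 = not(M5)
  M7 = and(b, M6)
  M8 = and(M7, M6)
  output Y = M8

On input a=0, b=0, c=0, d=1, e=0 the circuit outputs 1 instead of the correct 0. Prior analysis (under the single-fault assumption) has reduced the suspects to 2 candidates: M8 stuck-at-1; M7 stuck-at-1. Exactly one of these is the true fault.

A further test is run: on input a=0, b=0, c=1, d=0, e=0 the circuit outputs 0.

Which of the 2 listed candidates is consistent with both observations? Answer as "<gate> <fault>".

M7 stuck-at-1

Evaluate each candidate on input a=0, b=0, c=1, d=0, e=0:
  M8 stuck-at-1: M1=0, M2=0, M3=0, M4=1, M5=1, M6=0, M7=0, M8=1 [stuck-at-1] → 1 — eliminated
  M7 stuck-at-1: M1=0, M2=0, M3=0, M4=1, M5=1, M6=0, M7=1 [stuck-at-1], M8=0 → 0 — matches
Only M7 stuck-at-1 reproduces the observed 0.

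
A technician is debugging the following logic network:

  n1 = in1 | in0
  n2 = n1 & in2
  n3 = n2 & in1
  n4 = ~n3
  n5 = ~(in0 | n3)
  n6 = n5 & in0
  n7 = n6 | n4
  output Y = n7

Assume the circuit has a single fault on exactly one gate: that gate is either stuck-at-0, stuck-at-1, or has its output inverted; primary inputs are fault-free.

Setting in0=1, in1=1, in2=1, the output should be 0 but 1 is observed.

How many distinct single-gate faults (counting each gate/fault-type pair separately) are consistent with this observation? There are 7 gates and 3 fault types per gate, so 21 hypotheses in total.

Fault-free: n1=1, n2=1, n3=1, n4=0, n5=0, n6=0, n7=0 → 0. Observed 1.
  n1: stuck-at-0, inverted output ✓; others ✗
  n2: stuck-at-0, inverted output ✓; others ✗
  n3: stuck-at-0, inverted output ✓; others ✗
  n4: stuck-at-1, inverted output ✓; others ✗
  n5: stuck-at-1, inverted output ✓; others ✗
  n6: stuck-at-1, inverted output ✓; others ✗
  n7: stuck-at-1, inverted output ✓; others ✗
Consistent faults: {n1 stuck-at-0, n1 inverted output, n2 stuck-at-0, n2 inverted output, n3 stuck-at-0, n3 inverted output, n4 stuck-at-1, n4 inverted output, n5 stuck-at-1, n5 inverted output, n6 stuck-at-1, n6 inverted output, n7 stuck-at-1, n7 inverted output} — 14 in all.

14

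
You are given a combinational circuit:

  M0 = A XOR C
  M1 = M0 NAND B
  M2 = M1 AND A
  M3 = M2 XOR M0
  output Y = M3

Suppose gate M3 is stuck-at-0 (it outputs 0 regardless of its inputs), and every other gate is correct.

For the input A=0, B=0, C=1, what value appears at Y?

Propagate with M3 forced: M0=1, M1=1, M2=0, M3=0 [stuck-at-0].
So Y = 0. (Without the fault it would be 1.)

0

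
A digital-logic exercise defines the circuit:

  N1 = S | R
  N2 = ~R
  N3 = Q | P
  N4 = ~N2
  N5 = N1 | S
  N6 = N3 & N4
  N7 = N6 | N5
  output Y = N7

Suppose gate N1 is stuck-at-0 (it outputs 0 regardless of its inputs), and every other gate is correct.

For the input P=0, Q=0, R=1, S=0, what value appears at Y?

0

Propagate with N1 forced: N1=0 [stuck-at-0], N2=0, N3=0, N4=1, N5=0, N6=0, N7=0.
So Y = 0. (Without the fault it would be 1.)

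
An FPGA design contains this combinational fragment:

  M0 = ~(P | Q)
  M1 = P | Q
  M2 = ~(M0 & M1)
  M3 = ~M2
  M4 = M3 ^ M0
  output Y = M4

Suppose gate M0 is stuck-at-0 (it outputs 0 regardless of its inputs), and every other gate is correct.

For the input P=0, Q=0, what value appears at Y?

Propagate with M0 forced: M0=0 [stuck-at-0], M1=0, M2=1, M3=0, M4=0.
So Y = 0. (Without the fault it would be 1.)

0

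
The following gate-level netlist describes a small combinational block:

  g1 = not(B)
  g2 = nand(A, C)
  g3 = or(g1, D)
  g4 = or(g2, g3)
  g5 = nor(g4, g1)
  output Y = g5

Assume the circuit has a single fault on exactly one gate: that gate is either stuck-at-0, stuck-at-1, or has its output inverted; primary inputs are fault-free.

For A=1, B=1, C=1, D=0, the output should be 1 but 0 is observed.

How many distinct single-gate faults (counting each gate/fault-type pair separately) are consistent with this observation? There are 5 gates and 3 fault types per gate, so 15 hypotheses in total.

10

Fault-free: g1=0, g2=0, g3=0, g4=0, g5=1 → 1. Observed 0.
  g1: stuck-at-1, inverted output ✓; others ✗
  g2: stuck-at-1, inverted output ✓; others ✗
  g3: stuck-at-1, inverted output ✓; others ✗
  g4: stuck-at-1, inverted output ✓; others ✗
  g5: stuck-at-0, inverted output ✓; others ✗
Consistent faults: {g1 stuck-at-1, g1 inverted output, g2 stuck-at-1, g2 inverted output, g3 stuck-at-1, g3 inverted output, g4 stuck-at-1, g4 inverted output, g5 stuck-at-0, g5 inverted output} — 10 in all.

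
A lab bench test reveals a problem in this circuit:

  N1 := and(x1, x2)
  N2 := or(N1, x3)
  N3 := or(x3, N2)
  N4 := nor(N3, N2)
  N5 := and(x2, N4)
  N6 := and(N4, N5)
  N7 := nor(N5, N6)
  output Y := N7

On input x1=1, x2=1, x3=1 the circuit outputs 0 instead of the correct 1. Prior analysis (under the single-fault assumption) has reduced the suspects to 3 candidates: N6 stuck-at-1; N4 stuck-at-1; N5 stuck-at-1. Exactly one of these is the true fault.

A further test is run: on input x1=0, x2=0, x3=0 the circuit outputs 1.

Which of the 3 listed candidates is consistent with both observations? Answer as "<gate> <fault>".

N4 stuck-at-1

Evaluate each candidate on input x1=0, x2=0, x3=0:
  N6 stuck-at-1: N1=0, N2=0, N3=0, N4=1, N5=0, N6=1 [stuck-at-1], N7=0 → 0 — eliminated
  N4 stuck-at-1: N1=0, N2=0, N3=0, N4=1 [stuck-at-1], N5=0, N6=0, N7=1 → 1 — matches
  N5 stuck-at-1: N1=0, N2=0, N3=0, N4=1, N5=1 [stuck-at-1], N6=1, N7=0 → 0 — eliminated
Only N4 stuck-at-1 reproduces the observed 1.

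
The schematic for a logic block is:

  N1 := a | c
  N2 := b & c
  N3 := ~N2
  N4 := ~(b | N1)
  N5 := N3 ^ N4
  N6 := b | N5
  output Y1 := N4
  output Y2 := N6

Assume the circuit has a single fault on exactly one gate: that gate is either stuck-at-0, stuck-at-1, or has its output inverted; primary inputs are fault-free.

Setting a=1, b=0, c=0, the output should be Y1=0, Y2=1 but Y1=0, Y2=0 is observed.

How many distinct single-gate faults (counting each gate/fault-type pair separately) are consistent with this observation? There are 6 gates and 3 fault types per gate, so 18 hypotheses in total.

8

Fault-free: N1=1, N2=0, N3=1, N4=0, N5=1, N6=1 → Y1=0, Y2=1. Observed Y1=0, Y2=0.
  N1: none of the 3 fault types match ✗
  N2: stuck-at-1, inverted output ✓; others ✗
  N3: stuck-at-0, inverted output ✓; others ✗
  N4: none of the 3 fault types match ✗
  N5: stuck-at-0, inverted output ✓; others ✗
  N6: stuck-at-0, inverted output ✓; others ✗
Consistent faults: {N2 stuck-at-1, N2 inverted output, N3 stuck-at-0, N3 inverted output, N5 stuck-at-0, N5 inverted output, N6 stuck-at-0, N6 inverted output} — 8 in all.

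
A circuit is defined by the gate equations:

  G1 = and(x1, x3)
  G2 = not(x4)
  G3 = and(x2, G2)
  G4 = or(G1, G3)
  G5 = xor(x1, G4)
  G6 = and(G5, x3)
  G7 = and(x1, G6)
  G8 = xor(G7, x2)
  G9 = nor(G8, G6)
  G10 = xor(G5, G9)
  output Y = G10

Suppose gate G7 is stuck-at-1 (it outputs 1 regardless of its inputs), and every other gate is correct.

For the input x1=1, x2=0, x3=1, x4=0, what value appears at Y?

Propagate with G7 forced: G1=1, G2=1, G3=0, G4=1, G5=0, G6=0, G7=1 [stuck-at-1], G8=1, G9=0, G10=0.
So Y = 0. (Without the fault it would be 1.)

0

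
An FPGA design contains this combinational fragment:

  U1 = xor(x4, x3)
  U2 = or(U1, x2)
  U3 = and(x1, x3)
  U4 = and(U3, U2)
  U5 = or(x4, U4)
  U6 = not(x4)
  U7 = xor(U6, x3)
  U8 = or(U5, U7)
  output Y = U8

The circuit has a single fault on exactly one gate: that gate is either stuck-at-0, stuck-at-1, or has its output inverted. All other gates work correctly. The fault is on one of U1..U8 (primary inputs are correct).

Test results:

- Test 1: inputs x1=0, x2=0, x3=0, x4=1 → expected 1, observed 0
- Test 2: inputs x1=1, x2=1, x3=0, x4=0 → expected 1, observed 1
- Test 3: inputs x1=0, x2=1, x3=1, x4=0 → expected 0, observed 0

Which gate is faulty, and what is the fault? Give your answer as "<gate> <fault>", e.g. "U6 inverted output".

Fault-free values for test 1 (x1=0, x2=0, x3=0, x4=1): U1=1, U2=1, U3=0, U4=0, U5=1, U6=0, U7=0, U8=1, giving Y=1. Observed 0.
Test 1: faults giving observed 0 are {U5 stuck-at-0, U5 inverted output, U8 stuck-at-0, U8 inverted output}.
Test 2 (x1=1, x2=1, x3=0, x4=0): fault-free U1=0, U2=1, U3=0, U4=0, U5=0, U6=1, U7=1, U8=1 → 1; observed 1. Eliminates U8 stuck-at-0, U8 inverted output.
Test 3 (x1=0, x2=1, x3=1, x4=0): fault-free U1=1, U2=1, U3=0, U4=0, U5=0, U6=1, U7=0, U8=0 → 0; observed 0. Eliminates U5 inverted output.
Only U5 stuck-at-0 is consistent with every test.

U5 stuck-at-0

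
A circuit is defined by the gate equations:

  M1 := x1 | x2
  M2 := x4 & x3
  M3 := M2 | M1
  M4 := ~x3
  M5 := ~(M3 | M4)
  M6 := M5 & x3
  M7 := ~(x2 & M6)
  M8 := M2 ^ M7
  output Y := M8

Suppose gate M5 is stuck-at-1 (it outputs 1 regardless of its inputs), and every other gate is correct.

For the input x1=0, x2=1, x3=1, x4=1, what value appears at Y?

Propagate with M5 forced: M1=1, M2=1, M3=1, M4=0, M5=1 [stuck-at-1], M6=1, M7=0, M8=1.
So Y = 1. (Without the fault it would be 0.)

1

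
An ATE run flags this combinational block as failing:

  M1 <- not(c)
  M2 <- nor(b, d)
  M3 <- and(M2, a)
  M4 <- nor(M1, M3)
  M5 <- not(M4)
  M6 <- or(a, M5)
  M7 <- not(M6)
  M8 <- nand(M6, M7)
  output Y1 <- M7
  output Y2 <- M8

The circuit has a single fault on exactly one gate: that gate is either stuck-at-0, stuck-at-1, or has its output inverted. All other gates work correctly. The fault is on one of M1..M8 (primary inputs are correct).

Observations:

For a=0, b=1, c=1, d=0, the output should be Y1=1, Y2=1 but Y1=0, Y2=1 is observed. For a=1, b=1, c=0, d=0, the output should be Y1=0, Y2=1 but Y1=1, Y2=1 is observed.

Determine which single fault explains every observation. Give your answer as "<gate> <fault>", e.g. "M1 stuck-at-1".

M6 inverted output

Fault-free values for test 1 (a=0, b=1, c=1, d=0): M1=0, M2=0, M3=0, M4=1, M5=0, M6=0, M7=1, M8=1, giving Y1=1, Y2=1. Observed Y1=0, Y2=1.
Test 1: faults giving observed Y1=0, Y2=1 are {M1 stuck-at-1, M1 inverted output, M3 stuck-at-1, M3 inverted output, M4 stuck-at-0, M4 inverted output, M5 stuck-at-1, M5 inverted output, M6 stuck-at-1, M6 inverted output, M7 stuck-at-0, M7 inverted output}.
Test 2 (a=1, b=1, c=0, d=0): fault-free M1=1, M2=0, M3=0, M4=0, M5=1, M6=1, M7=0, M8=1 → Y1=0, Y2=1; observed Y1=1, Y2=1. Eliminates M1 stuck-at-1, M1 inverted output, M3 stuck-at-1, M3 inverted output, M4 stuck-at-0, M4 inverted output, M5 stuck-at-1, M5 inverted output, M6 stuck-at-1, M7 stuck-at-0, M7 inverted output.
Only M6 inverted output is consistent with every test.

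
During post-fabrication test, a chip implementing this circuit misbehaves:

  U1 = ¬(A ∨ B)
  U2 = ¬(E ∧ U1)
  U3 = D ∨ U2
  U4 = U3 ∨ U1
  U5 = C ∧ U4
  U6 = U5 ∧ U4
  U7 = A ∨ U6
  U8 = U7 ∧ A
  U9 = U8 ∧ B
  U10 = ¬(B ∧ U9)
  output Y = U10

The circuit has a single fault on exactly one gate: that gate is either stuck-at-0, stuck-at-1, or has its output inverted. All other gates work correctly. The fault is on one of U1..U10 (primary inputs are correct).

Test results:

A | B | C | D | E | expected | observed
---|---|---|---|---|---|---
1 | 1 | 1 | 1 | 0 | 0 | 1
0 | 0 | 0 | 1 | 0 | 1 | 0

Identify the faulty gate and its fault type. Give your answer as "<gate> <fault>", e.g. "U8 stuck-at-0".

U10 inverted output

Fault-free values for test 1 (A=1, B=1, C=1, D=1, E=0): U1=0, U2=1, U3=1, U4=1, U5=1, U6=1, U7=1, U8=1, U9=1, U10=0, giving Y=0. Observed 1.
Test 1: faults giving observed 1 are {U7 stuck-at-0, U7 inverted output, U8 stuck-at-0, U8 inverted output, U9 stuck-at-0, U9 inverted output, U10 stuck-at-1, U10 inverted output}.
Test 2 (A=0, B=0, C=0, D=1, E=0): fault-free U1=1, U2=1, U3=1, U4=1, U5=0, U6=0, U7=0, U8=0, U9=0, U10=1 → 1; observed 0. Eliminates U7 stuck-at-0, U7 inverted output, U8 stuck-at-0, U8 inverted output, U9 stuck-at-0, U9 inverted output, U10 stuck-at-1.
Only U10 inverted output is consistent with every test.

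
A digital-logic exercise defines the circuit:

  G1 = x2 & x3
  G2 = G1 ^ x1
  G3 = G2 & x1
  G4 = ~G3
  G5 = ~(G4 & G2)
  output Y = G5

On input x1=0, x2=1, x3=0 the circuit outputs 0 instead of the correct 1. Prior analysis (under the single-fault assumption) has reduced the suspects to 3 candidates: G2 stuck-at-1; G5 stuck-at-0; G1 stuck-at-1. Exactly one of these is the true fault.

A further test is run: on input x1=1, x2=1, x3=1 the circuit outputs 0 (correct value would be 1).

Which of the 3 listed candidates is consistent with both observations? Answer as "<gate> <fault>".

G5 stuck-at-0

Evaluate each candidate on input x1=1, x2=1, x3=1:
  G2 stuck-at-1: G1=1, G2=1 [stuck-at-1], G3=1, G4=0, G5=1 → 1 — eliminated
  G5 stuck-at-0: G1=1, G2=0, G3=0, G4=1, G5=0 [stuck-at-0] → 0 — matches
  G1 stuck-at-1: G1=1 [stuck-at-1], G2=0, G3=0, G4=1, G5=1 → 1 — eliminated
Only G5 stuck-at-0 reproduces the observed 0.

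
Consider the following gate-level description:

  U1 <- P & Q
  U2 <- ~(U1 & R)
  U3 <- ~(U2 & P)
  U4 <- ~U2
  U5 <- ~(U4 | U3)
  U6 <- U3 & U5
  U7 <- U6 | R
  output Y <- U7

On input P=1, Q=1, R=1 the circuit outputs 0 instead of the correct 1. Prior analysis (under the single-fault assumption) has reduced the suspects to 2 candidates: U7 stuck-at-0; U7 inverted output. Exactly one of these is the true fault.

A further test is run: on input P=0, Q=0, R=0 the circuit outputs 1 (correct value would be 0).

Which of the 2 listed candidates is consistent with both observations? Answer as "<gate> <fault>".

Evaluate each candidate on input P=0, Q=0, R=0:
  U7 stuck-at-0: U1=0, U2=1, U3=1, U4=0, U5=0, U6=0, U7=0 [stuck-at-0] → 0 — eliminated
  U7 inverted output: U1=0, U2=1, U3=1, U4=0, U5=0, U6=0, U7=1 [inverted output] → 1 — matches
Only U7 inverted output reproduces the observed 1.

U7 inverted output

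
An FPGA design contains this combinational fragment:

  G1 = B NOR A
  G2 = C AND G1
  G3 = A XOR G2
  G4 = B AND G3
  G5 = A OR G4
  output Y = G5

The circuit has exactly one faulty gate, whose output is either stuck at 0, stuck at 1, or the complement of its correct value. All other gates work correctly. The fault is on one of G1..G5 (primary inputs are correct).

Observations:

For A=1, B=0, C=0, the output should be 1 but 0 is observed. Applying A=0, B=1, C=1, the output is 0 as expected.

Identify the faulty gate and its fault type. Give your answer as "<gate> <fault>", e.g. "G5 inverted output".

G5 stuck-at-0

Fault-free values for test 1 (A=1, B=0, C=0): G1=0, G2=0, G3=1, G4=0, G5=1, giving Y=1. Observed 0.
Test 1: faults giving observed 0 are {G5 stuck-at-0, G5 inverted output}.
Test 2 (A=0, B=1, C=1): fault-free G1=0, G2=0, G3=0, G4=0, G5=0 → 0; observed 0. Eliminates G5 inverted output.
Only G5 stuck-at-0 is consistent with every test.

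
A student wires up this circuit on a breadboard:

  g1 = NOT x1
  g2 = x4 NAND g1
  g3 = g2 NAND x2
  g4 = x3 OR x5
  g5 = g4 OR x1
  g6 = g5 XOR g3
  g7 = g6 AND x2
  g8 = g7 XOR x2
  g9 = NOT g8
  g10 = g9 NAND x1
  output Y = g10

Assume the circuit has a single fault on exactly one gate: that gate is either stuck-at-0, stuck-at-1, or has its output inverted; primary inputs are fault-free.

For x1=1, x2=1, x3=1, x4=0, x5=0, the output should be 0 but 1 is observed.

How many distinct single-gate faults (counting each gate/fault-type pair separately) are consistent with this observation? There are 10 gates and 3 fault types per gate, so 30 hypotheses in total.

Fault-free: g1=0, g2=1, g3=0, g4=1, g5=1, g6=1, g7=1, g8=0, g9=1, g10=0 → 0. Observed 1.
  g1: none of the 3 fault types match ✗
  g2: stuck-at-0, inverted output ✓; others ✗
  g3: stuck-at-1, inverted output ✓; others ✗
  g4: none of the 3 fault types match ✗
  g5: stuck-at-0, inverted output ✓; others ✗
  g6: stuck-at-0, inverted output ✓; others ✗
  g7: stuck-at-0, inverted output ✓; others ✗
  g8: stuck-at-1, inverted output ✓; others ✗
  g9: stuck-at-0, inverted output ✓; others ✗
  g10: stuck-at-1, inverted output ✓; others ✗
Consistent faults: {g2 stuck-at-0, g2 inverted output, g3 stuck-at-1, g3 inverted output, g5 stuck-at-0, g5 inverted output, g6 stuck-at-0, g6 inverted output, g7 stuck-at-0, g7 inverted output, g8 stuck-at-1, g8 inverted output, g9 stuck-at-0, g9 inverted output, g10 stuck-at-1, g10 inverted output} — 16 in all.

16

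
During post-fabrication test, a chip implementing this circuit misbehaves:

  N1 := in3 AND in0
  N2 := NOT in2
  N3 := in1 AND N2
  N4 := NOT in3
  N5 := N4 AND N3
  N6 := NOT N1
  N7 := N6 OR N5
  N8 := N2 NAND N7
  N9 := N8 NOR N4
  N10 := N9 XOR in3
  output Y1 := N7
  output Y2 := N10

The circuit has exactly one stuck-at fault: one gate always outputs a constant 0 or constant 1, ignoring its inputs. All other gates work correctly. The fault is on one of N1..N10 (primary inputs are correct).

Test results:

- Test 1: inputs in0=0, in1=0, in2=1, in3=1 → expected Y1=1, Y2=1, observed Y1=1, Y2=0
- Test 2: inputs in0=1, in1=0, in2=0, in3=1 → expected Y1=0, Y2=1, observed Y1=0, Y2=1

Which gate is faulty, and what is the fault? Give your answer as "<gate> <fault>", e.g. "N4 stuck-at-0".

Fault-free values for test 1 (in0=0, in1=0, in2=1, in3=1): N1=0, N2=0, N3=0, N4=0, N5=0, N6=1, N7=1, N8=1, N9=0, N10=1, giving Y1=1, Y2=1. Observed Y1=1, Y2=0.
Test 1: faults giving observed Y1=1, Y2=0 are {N2 stuck-at-1, N8 stuck-at-0, N9 stuck-at-1, N10 stuck-at-0}.
Test 2 (in0=1, in1=0, in2=0, in3=1): fault-free N1=1, N2=1, N3=0, N4=0, N5=0, N6=0, N7=0, N8=1, N9=0, N10=1 → Y1=0, Y2=1; observed Y1=0, Y2=1. Eliminates N8 stuck-at-0, N9 stuck-at-1, N10 stuck-at-0.
Only N2 stuck-at-1 is consistent with every test.

N2 stuck-at-1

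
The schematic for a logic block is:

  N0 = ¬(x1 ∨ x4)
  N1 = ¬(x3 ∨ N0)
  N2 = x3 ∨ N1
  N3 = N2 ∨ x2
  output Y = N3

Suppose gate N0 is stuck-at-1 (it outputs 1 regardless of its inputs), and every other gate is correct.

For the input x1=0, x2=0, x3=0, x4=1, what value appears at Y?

Propagate with N0 forced: N0=1 [stuck-at-1], N1=0, N2=0, N3=0.
So Y = 0. (Without the fault it would be 1.)

0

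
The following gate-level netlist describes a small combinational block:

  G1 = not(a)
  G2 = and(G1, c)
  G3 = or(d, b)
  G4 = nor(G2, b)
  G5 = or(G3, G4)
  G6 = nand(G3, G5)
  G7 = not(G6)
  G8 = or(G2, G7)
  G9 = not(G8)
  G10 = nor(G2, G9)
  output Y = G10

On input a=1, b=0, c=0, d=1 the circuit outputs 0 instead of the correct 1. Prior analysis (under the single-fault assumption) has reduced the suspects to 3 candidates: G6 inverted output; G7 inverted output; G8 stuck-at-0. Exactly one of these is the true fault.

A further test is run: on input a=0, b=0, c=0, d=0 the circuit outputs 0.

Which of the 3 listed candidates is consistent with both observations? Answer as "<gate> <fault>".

Evaluate each candidate on input a=0, b=0, c=0, d=0:
  G6 inverted output: G1=1, G2=0, G3=0, G4=1, G5=1, G6=0 [inverted output], G7=1, G8=1, G9=0, G10=1 → 1 — eliminated
  G7 inverted output: G1=1, G2=0, G3=0, G4=1, G5=1, G6=1, G7=1 [inverted output], G8=1, G9=0, G10=1 → 1 — eliminated
  G8 stuck-at-0: G1=1, G2=0, G3=0, G4=1, G5=1, G6=1, G7=0, G8=0 [stuck-at-0], G9=1, G10=0 → 0 — matches
Only G8 stuck-at-0 reproduces the observed 0.

G8 stuck-at-0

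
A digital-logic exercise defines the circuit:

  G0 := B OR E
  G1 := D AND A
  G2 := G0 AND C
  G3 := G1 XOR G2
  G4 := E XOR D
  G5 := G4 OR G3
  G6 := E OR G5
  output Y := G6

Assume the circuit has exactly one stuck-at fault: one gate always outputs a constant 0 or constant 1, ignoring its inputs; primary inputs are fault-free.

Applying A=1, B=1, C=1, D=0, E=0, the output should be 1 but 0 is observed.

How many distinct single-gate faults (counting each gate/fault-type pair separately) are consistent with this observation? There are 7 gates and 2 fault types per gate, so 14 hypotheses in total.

Fault-free: G0=1, G1=0, G2=1, G3=1, G4=0, G5=1, G6=1 → 1. Observed 0.
  G0 stuck-at-0: output 0 ✓
  G0 stuck-at-1: output 1 ✗
  G1 stuck-at-0: output 1 ✗
  G1 stuck-at-1: output 0 ✓
  G2 stuck-at-0: output 0 ✓
  G2 stuck-at-1: output 1 ✗
  G3 stuck-at-0: output 0 ✓
  G3 stuck-at-1: output 1 ✗
  G4 stuck-at-0: output 1 ✗
  G4 stuck-at-1: output 1 ✗
  G5 stuck-at-0: output 0 ✓
  G5 stuck-at-1: output 1 ✗
  G6 stuck-at-0: output 0 ✓
  G6 stuck-at-1: output 1 ✗
Consistent faults: {G0 stuck-at-0, G1 stuck-at-1, G2 stuck-at-0, G3 stuck-at-0, G5 stuck-at-0, G6 stuck-at-0} — 6 in all.

6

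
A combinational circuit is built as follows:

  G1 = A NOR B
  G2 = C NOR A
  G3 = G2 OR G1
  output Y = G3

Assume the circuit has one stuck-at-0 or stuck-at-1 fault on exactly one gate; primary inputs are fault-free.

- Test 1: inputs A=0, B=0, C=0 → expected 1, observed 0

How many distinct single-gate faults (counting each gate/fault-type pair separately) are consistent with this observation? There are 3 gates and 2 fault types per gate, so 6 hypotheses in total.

Fault-free: G1=1, G2=1, G3=1 → 1. Observed 0.
  G1 stuck-at-0: output 1 ✗
  G1 stuck-at-1: output 1 ✗
  G2 stuck-at-0: output 1 ✗
  G2 stuck-at-1: output 1 ✗
  G3 stuck-at-0: output 0 ✓
  G3 stuck-at-1: output 1 ✗
Consistent faults: {G3 stuck-at-0} — 1 in all.

1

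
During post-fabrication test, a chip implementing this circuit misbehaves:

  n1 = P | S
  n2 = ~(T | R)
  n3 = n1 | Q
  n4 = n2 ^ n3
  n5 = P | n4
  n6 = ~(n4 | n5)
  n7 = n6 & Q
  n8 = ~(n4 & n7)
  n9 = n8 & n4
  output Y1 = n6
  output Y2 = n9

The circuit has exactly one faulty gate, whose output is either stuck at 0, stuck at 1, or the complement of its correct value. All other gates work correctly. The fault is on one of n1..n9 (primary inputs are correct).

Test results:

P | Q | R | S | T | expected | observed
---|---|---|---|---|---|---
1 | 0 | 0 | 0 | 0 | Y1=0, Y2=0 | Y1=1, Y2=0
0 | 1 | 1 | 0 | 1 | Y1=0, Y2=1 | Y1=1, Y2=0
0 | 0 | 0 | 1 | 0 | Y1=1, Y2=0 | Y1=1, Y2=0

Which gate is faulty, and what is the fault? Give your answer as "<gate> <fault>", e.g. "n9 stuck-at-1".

Fault-free values for test 1 (P=1, Q=0, R=0, S=0, T=0): n1=1, n2=1, n3=1, n4=0, n5=1, n6=0, n7=0, n8=1, n9=0, giving Y1=0, Y2=0. Observed Y1=1, Y2=0.
Test 1: faults giving observed Y1=1, Y2=0 are {n5 stuck-at-0, n5 inverted output, n6 stuck-at-1, n6 inverted output}.
Test 2 (P=0, Q=1, R=1, S=0, T=1): fault-free n1=0, n2=0, n3=1, n4=1, n5=1, n6=0, n7=0, n8=1, n9=1 → Y1=0, Y2=1; observed Y1=1, Y2=0. Eliminates n5 stuck-at-0, n5 inverted output.
Test 3 (P=0, Q=0, R=0, S=1, T=0): fault-free n1=1, n2=1, n3=1, n4=0, n5=0, n6=1, n7=0, n8=1, n9=0 → Y1=1, Y2=0; observed Y1=1, Y2=0. Eliminates n6 inverted output.
Only n6 stuck-at-1 is consistent with every test.

n6 stuck-at-1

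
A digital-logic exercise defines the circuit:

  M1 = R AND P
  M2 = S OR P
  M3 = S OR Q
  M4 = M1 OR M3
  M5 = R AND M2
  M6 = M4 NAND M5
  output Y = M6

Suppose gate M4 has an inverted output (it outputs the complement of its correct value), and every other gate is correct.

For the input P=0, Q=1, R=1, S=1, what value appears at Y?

Propagate with M4 forced: M1=0, M2=1, M3=1, M4=0 [inverted output], M5=1, M6=1.
So Y = 1. (Without the fault it would be 0.)

1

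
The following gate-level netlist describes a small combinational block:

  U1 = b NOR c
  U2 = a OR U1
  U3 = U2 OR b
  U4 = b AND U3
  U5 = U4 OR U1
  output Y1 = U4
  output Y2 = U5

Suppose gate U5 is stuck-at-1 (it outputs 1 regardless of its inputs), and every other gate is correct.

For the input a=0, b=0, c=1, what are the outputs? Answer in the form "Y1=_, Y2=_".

Propagate with U5 forced: U1=0, U2=0, U3=0, U4=0, U5=1 [stuck-at-1].
So the outputs are Y1=0, Y2=1. (Without the fault they would be Y1=0, Y2=0.)

Y1=0, Y2=1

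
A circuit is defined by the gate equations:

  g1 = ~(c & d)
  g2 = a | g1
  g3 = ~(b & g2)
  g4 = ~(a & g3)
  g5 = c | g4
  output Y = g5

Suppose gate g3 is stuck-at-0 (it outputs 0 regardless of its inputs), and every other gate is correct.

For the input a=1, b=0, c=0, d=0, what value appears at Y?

1

Propagate with g3 forced: g1=1, g2=1, g3=0 [stuck-at-0], g4=1, g5=1.
So Y = 1. (Without the fault it would be 0.)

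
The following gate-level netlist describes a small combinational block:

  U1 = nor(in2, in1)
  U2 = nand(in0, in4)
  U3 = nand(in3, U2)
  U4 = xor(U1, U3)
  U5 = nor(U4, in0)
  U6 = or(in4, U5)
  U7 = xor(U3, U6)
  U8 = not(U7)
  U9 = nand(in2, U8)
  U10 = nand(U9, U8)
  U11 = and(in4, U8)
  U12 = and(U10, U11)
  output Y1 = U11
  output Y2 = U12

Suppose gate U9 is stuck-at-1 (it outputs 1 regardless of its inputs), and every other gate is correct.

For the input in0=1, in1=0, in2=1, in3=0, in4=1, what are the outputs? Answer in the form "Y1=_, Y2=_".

Y1=1, Y2=0

Propagate with U9 forced: U1=0, U2=0, U3=1, U4=1, U5=0, U6=1, U7=0, U8=1, U9=1 [stuck-at-1], U10=0, U11=1, U12=0.
So the outputs are Y1=1, Y2=0. (Without the fault they would be Y1=1, Y2=1.)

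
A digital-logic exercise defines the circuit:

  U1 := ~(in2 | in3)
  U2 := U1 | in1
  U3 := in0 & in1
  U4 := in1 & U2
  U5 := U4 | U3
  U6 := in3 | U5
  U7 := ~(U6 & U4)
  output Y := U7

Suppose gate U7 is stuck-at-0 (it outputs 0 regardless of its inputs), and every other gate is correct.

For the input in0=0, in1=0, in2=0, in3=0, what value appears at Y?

Propagate with U7 forced: U1=1, U2=1, U3=0, U4=0, U5=0, U6=0, U7=0 [stuck-at-0].
So Y = 0. (Without the fault it would be 1.)

0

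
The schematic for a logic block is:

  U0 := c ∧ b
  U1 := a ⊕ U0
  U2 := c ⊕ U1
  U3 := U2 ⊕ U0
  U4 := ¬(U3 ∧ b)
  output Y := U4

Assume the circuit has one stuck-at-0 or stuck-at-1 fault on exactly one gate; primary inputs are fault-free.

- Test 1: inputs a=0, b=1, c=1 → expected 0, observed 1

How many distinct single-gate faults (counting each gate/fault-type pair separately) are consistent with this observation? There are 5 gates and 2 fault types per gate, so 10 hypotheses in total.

4

Fault-free: U0=1, U1=1, U2=0, U3=1, U4=0 → 0. Observed 1.
  U0 stuck-at-0: output 0 ✗
  U0 stuck-at-1: output 0 ✗
  U1 stuck-at-0: output 1 ✓
  U1 stuck-at-1: output 0 ✗
  U2 stuck-at-0: output 0 ✗
  U2 stuck-at-1: output 1 ✓
  U3 stuck-at-0: output 1 ✓
  U3 stuck-at-1: output 0 ✗
  U4 stuck-at-0: output 0 ✗
  U4 stuck-at-1: output 1 ✓
Consistent faults: {U1 stuck-at-0, U2 stuck-at-1, U3 stuck-at-0, U4 stuck-at-1} — 4 in all.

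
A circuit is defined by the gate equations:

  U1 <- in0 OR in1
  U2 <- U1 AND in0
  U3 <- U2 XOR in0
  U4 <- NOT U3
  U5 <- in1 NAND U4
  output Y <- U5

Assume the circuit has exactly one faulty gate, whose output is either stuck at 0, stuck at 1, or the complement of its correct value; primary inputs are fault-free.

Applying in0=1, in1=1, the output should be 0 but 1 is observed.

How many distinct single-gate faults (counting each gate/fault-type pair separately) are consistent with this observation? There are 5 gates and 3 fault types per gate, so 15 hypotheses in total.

Fault-free: U1=1, U2=1, U3=0, U4=1, U5=0 → 0. Observed 1.
  U1: stuck-at-0, inverted output ✓; others ✗
  U2: stuck-at-0, inverted output ✓; others ✗
  U3: stuck-at-1, inverted output ✓; others ✗
  U4: stuck-at-0, inverted output ✓; others ✗
  U5: stuck-at-1, inverted output ✓; others ✗
Consistent faults: {U1 stuck-at-0, U1 inverted output, U2 stuck-at-0, U2 inverted output, U3 stuck-at-1, U3 inverted output, U4 stuck-at-0, U4 inverted output, U5 stuck-at-1, U5 inverted output} — 10 in all.

10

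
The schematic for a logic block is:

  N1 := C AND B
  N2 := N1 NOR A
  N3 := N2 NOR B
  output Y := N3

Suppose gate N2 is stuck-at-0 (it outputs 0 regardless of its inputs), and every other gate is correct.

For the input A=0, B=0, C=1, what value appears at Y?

1

Propagate with N2 forced: N1=0, N2=0 [stuck-at-0], N3=1.
So Y = 1. (Without the fault it would be 0.)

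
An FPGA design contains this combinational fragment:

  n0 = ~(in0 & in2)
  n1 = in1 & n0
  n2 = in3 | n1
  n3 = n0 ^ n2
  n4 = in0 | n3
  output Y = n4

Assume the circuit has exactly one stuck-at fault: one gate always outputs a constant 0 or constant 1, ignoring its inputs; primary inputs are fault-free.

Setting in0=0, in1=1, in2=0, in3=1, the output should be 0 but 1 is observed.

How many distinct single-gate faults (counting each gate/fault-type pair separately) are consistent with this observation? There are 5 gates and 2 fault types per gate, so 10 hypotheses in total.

4

Fault-free: n0=1, n1=1, n2=1, n3=0, n4=0 → 0. Observed 1.
  n0 stuck-at-0: output 1 ✓
  n0 stuck-at-1: output 0 ✗
  n1 stuck-at-0: output 0 ✗
  n1 stuck-at-1: output 0 ✗
  n2 stuck-at-0: output 1 ✓
  n2 stuck-at-1: output 0 ✗
  n3 stuck-at-0: output 0 ✗
  n3 stuck-at-1: output 1 ✓
  n4 stuck-at-0: output 0 ✗
  n4 stuck-at-1: output 1 ✓
Consistent faults: {n0 stuck-at-0, n2 stuck-at-0, n3 stuck-at-1, n4 stuck-at-1} — 4 in all.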